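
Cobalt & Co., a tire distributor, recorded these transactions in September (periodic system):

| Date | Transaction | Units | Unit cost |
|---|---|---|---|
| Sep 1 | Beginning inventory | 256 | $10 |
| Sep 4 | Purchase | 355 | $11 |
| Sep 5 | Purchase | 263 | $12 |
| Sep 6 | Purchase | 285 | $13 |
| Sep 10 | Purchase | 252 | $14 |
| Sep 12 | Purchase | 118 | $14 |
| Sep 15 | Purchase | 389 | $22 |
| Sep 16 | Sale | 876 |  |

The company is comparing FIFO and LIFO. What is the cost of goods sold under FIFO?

COGS = $9,647

FIFO COGS: 256 @ $10 + 355 @ $11 + 263 @ $12 + 2 @ $13 = $9,647
LIFO COGS: 389 @ $22 + 118 @ $14 + 252 @ $14 + 117 @ $13 = $15,259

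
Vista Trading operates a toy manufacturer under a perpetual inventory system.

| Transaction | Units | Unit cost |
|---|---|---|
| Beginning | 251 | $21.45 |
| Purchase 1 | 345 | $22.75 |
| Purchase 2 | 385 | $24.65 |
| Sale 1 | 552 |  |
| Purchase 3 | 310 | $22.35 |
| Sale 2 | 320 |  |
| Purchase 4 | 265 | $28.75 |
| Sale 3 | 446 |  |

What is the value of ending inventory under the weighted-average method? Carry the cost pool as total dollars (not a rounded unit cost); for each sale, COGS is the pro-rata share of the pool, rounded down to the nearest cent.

After Beginning: 251 on hand, pool $5,383.95 (≈ $21.4500 each)
After Purchase 1: 596 on hand, pool $13,232.70 (≈ $22.2025 each)
After Purchase 2: 981 on hand, pool $22,722.95 (≈ $23.1630 each)
Sale 1, sell 552: 552/981 × $22,722.95 → $12,786.00
After Purchase 3: 739 on hand, pool $16,865.45 (≈ $22.8220 each)
Sale 2, sell 320: 320/739 × $16,865.45 → $7,303.03
After Purchase 4: 684 on hand, pool $17,181.17 (≈ $25.1187 each)
Sale 3, sell 446: 446/684 × $17,181.17 → $11,202.92
Total COGS = $12,786.00 + $7,303.03 + $11,202.92 = $31,291.95
Ending inventory (cost pool remaining) = $5,978.25
Check: goods available $37,270.20 = COGS $31,291.95 + ending $5,978.25

Ending inventory = $5,978.25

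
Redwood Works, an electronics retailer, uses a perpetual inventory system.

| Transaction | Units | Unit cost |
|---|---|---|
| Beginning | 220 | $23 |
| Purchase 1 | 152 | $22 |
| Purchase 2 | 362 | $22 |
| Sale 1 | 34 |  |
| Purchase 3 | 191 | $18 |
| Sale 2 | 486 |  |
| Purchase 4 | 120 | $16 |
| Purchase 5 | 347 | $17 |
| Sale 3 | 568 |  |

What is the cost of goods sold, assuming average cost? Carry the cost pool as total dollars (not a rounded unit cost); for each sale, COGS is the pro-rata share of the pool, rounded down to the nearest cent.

COGS = $21,880.68

After Beginning: 220 on hand, pool $5,060.00 (≈ $23.0000 each)
After Purchase 1: 372 on hand, pool $8,404.00 (≈ $22.5914 each)
After Purchase 2: 734 on hand, pool $16,368.00 (≈ $22.2997 each)
Sale 1, sell 34: 34/734 × $16,368.00 → $758.19
After Purchase 3: 891 on hand, pool $19,047.81 (≈ $21.3780 each)
Sale 2, sell 486: 486/891 × $19,047.81 → $10,389.71
After Purchase 4: 525 on hand, pool $10,578.10 (≈ $20.1488 each)
After Purchase 5: 872 on hand, pool $16,477.10 (≈ $18.8958 each)
Sale 3, sell 568: 568/872 × $16,477.10 → $10,732.78
Total COGS = $758.19 + $10,389.71 + $10,732.78 = $21,880.68
Ending inventory (cost pool remaining) = $5,744.32
Check: goods available $27,625.00 = COGS $21,880.68 + ending $5,744.32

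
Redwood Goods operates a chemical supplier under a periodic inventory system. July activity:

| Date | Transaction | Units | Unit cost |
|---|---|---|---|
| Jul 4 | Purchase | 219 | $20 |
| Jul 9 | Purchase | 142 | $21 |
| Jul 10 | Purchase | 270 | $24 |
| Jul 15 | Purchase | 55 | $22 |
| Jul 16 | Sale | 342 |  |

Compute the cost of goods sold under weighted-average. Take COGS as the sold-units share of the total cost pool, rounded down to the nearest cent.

COGS = $7,504.05

Jul 16, sell 342: 342/686 × $15,052.00 → $7,504.05
Ending inventory (cost pool remaining) = $7,547.95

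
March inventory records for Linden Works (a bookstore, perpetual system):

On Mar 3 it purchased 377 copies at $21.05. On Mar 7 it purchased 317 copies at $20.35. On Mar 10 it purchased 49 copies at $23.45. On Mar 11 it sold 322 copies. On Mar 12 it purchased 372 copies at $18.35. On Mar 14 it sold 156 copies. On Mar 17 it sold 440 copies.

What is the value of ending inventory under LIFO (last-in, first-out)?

Ending inventory = $4,146.85

Mar 11, 322 sold [LIFO — newest first]: 49 @ $23.45 + 273 @ $20.35 = $6,704.60
Mar 14, 156 sold [LIFO — newest first]: 156 @ $18.35 = $2,862.60
Mar 17, 440 sold [LIFO — newest first]: 216 @ $18.35 + 44 @ $20.35 + 180 @ $21.05 = $8,648.00
Total COGS = $6,704.60 + $2,862.60 + $8,648.00 = $18,215.20
Ending inventory: 197 @ $21.05 = $4,146.85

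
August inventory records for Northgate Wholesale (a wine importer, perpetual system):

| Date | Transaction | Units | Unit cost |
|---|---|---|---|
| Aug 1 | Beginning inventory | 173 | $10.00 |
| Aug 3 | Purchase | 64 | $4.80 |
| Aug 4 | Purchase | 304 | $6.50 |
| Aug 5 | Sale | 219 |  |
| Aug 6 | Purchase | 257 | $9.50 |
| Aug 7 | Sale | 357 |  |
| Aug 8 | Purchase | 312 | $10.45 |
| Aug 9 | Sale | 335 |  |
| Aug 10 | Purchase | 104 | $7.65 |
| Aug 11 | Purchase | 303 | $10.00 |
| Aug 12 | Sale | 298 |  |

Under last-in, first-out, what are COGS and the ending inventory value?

Aug 5, 219 sold [LIFO — newest first]: 219 @ $6.50 = $1,423.50
Aug 7, 357 sold [LIFO — newest first]: 257 @ $9.50 + 85 @ $6.50 + 15 @ $4.80 = $3,066.00
Aug 9, 335 sold [LIFO — newest first]: 312 @ $10.45 + 23 @ $4.80 = $3,370.80
Aug 12, 298 sold [LIFO — newest first]: 298 @ $10.00 = $2,980.00
Total COGS = $1,423.50 + $3,066.00 + $3,370.80 + $2,980.00 = $10,840.30
Ending inventory: 173 @ $10.00 + 26 @ $4.80 + 104 @ $7.65 + 5 @ $10.00 = $2,700.40

COGS = $10,840.30; ending inventory = $2,700.40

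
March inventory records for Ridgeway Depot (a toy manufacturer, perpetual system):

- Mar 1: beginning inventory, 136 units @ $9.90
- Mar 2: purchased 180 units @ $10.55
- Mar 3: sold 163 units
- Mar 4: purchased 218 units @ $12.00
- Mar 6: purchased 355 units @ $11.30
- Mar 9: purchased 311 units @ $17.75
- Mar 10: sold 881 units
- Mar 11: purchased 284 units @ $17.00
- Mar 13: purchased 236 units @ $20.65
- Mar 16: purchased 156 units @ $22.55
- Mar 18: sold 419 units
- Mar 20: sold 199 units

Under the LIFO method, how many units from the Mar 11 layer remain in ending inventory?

Mar 3, 163 sold [LIFO — newest first]: 163 @ $10.55 = $1,719.65
Mar 10, 881 sold [LIFO — newest first]: 311 @ $17.75 + 355 @ $11.30 + 215 @ $12.00 = $12,111.75
Mar 18, 419 sold [LIFO — newest first]: 156 @ $22.55 + 236 @ $20.65 + 27 @ $17.00 = $8,850.20
Mar 20, 199 sold [LIFO — newest first]: 199 @ $17.00 = $3,383.00
Total COGS = $1,719.65 + $12,111.75 + $8,850.20 + $3,383.00 = $26,064.60
Ending inventory: 136 @ $9.90 + 17 @ $10.55 + 3 @ $12.00 + 58 @ $17.00 = $2,547.75

58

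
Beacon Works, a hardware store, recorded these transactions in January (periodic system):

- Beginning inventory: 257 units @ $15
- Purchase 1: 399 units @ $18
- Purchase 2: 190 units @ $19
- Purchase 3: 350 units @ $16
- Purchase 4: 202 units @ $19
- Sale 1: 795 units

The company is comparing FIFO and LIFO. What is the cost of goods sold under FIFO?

FIFO COGS: 257 @ $15 + 399 @ $18 + 139 @ $19 = $13,678
LIFO COGS: 202 @ $19 + 350 @ $16 + 190 @ $19 + 53 @ $18 = $14,002

COGS = $13,678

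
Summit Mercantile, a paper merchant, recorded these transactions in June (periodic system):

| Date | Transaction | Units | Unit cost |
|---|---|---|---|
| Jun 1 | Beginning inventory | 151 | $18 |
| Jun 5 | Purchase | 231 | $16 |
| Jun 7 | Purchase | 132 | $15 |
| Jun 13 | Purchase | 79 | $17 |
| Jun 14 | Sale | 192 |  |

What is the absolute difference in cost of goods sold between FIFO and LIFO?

FIFO COGS: 151 @ $18 + 41 @ $16 = $3,374
LIFO COGS: 79 @ $17 + 113 @ $15 = $3,038
Difference = |$3,374 − $3,038| = $336

$336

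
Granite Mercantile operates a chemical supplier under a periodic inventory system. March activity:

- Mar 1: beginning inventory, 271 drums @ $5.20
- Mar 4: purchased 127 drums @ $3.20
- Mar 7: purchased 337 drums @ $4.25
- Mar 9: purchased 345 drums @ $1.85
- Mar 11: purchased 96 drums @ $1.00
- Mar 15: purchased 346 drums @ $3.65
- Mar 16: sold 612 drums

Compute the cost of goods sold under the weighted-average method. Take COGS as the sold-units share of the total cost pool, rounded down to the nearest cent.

COGS = $2,109.02

Mar 16, sell 612: 612/1522 × $5,245.00 → $2,109.02
Ending inventory (cost pool remaining) = $3,135.98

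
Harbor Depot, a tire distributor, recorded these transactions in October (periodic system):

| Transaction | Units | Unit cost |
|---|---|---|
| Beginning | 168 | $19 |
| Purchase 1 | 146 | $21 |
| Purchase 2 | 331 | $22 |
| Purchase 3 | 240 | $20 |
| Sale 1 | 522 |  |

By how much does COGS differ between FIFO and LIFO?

$170

FIFO COGS: 168 @ $19 + 146 @ $21 + 208 @ $22 = $10,834
LIFO COGS: 240 @ $20 + 282 @ $22 = $11,004
Difference = |$10,834 − $11,004| = $170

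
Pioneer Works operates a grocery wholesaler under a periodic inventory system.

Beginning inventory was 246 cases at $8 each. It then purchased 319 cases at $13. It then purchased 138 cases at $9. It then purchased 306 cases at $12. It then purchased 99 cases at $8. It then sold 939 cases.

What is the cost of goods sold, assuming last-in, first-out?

COGS = $10,469

Sale 1 (939) [LIFO — newest first]: 99 @ $8 + 306 @ $12 + 138 @ $9 + 319 @ $13 + 77 @ $8 = $10,469
Ending inventory: 169 @ $8 = $1,352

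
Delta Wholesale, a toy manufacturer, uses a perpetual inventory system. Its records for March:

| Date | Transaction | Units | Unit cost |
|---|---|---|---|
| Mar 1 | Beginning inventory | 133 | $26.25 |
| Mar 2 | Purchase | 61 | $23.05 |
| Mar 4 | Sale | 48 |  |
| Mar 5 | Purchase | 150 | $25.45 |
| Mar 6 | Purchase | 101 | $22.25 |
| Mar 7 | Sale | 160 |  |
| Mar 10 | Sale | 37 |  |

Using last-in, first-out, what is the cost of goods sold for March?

Mar 4, 48 sold [LIFO — newest first]: 48 @ $23.05 = $1,106.40
Mar 7, 160 sold [LIFO — newest first]: 101 @ $22.25 + 59 @ $25.45 = $3,748.80
Mar 10, 37 sold [LIFO — newest first]: 37 @ $25.45 = $941.65
Total COGS = $1,106.40 + $3,748.80 + $941.65 = $5,796.85
Ending inventory: 133 @ $26.25 + 13 @ $23.05 + 54 @ $25.45 = $5,165.20

COGS = $5,796.85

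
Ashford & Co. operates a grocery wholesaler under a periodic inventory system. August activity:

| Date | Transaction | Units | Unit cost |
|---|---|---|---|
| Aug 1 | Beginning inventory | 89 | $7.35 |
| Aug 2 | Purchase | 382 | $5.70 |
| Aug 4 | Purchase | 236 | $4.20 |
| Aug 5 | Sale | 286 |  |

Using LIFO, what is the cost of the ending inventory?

Ending inventory = $2,546.55

Aug 5, 286 sold [LIFO — newest first]: 236 @ $4.20 + 50 @ $5.70 = $1,276.20
Ending inventory: 89 @ $7.35 + 332 @ $5.70 = $2,546.55
Check: goods available $3,822.75 = COGS $1,276.20 + ending $2,546.55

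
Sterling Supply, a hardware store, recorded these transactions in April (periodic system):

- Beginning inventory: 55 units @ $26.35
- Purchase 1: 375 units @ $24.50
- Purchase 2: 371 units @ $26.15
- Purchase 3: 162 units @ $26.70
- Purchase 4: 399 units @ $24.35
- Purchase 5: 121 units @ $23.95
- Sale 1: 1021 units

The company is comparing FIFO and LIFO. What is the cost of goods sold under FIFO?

COGS = $26,076.10

FIFO COGS: 55 @ $26.35 + 375 @ $24.50 + 371 @ $26.15 + 162 @ $26.70 + 58 @ $24.35 = $26,076.10
LIFO COGS: 121 @ $23.95 + 399 @ $24.35 + 162 @ $26.70 + 339 @ $26.15 = $25,803.85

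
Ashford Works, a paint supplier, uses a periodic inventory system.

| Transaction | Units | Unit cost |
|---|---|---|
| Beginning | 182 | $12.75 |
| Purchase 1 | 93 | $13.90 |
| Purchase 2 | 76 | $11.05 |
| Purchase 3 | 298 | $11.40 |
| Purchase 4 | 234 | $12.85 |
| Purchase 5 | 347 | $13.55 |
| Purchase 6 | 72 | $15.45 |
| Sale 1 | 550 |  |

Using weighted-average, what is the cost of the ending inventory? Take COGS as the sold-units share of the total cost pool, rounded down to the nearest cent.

Ending inventory = $9,628.93

Sale 1, sell 550: 550/1302 × $16,671.35 → $7,042.42
Ending inventory (cost pool remaining) = $9,628.93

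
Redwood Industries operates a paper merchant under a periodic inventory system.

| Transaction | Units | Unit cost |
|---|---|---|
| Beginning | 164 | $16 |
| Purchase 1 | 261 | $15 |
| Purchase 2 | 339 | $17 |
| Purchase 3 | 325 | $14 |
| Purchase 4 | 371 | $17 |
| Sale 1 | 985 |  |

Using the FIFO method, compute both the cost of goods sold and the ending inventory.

COGS = $15,396; ending inventory = $7,763

Sale 1 (985) [FIFO — oldest first]: 164 @ $16 + 261 @ $15 + 339 @ $17 + 221 @ $14 = $15,396
Ending inventory: 104 @ $14 + 371 @ $17 = $7,763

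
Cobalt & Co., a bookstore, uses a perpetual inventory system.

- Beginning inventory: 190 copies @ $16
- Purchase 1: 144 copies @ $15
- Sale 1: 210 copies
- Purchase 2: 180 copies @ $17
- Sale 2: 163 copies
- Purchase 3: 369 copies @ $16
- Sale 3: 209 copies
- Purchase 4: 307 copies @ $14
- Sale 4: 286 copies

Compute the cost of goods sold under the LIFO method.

COGS = $13,335

Sale 1 (210) [LIFO — newest first]: 144 @ $15 + 66 @ $16 = $3,216
Sale 2 (163) [LIFO — newest first]: 163 @ $17 = $2,771
Sale 3 (209) [LIFO — newest first]: 209 @ $16 = $3,344
Sale 4 (286) [LIFO — newest first]: 286 @ $14 = $4,004
Total COGS = $3,216 + $2,771 + $3,344 + $4,004 = $13,335
Ending inventory: 124 @ $16 + 17 @ $17 + 160 @ $16 + 21 @ $14 = $5,127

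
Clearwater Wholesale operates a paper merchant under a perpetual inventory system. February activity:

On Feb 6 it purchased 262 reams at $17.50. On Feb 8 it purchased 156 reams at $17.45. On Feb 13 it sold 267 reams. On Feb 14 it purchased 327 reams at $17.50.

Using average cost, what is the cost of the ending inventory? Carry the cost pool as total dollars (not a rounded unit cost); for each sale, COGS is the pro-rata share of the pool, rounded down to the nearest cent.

After Feb 6: 262 on hand, pool $4,585.00 (≈ $17.5000 each)
After Feb 8: 418 on hand, pool $7,307.20 (≈ $17.4813 each)
Feb 13, sell 267: 267/418 × $7,307.20 → $4,667.51
After Feb 14: 478 on hand, pool $8,362.19 (≈ $17.4941 each)
Ending inventory (cost pool remaining) = $8,362.19

Ending inventory = $8,362.19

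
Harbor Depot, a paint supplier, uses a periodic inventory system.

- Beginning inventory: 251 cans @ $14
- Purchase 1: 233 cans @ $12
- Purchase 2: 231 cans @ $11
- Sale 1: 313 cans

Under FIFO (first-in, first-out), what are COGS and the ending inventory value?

COGS = $4,258; ending inventory = $4,593

Sale 1 (313) [FIFO — oldest first]: 251 @ $14 + 62 @ $12 = $4,258
Ending inventory: 171 @ $12 + 231 @ $11 = $4,593
Check: goods available $8,851 = COGS $4,258 + ending $4,593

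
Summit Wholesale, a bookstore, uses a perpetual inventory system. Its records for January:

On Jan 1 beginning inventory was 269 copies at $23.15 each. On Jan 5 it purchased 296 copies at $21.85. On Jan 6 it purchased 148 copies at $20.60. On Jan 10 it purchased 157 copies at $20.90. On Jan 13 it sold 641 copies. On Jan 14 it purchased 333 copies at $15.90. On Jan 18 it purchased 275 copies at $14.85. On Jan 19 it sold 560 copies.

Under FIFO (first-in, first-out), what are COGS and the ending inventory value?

Jan 13, 641 sold [FIFO — oldest first]: 269 @ $23.15 + 296 @ $21.85 + 76 @ $20.60 = $14,260.55
Jan 19, 560 sold [FIFO — oldest first]: 72 @ $20.60 + 157 @ $20.90 + 331 @ $15.90 = $10,027.40
Total COGS = $14,260.55 + $10,027.40 = $24,287.95
Ending inventory: 2 @ $15.90 + 275 @ $14.85 = $4,115.55

COGS = $24,287.95; ending inventory = $4,115.55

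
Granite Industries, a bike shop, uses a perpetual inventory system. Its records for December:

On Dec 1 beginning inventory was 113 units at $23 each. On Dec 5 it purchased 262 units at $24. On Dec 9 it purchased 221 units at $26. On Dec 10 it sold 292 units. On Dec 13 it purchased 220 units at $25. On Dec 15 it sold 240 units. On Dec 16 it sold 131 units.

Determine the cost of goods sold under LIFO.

Dec 10, 292 sold [LIFO — newest first]: 221 @ $26 + 71 @ $24 = $7,450
Dec 15, 240 sold [LIFO — newest first]: 220 @ $25 + 20 @ $24 = $5,980
Dec 16, 131 sold [LIFO — newest first]: 131 @ $24 = $3,144
Total COGS = $7,450 + $5,980 + $3,144 = $16,574
Ending inventory: 113 @ $23 + 40 @ $24 = $3,559
Check: goods available $20,133 = COGS $16,574 + ending $3,559

COGS = $16,574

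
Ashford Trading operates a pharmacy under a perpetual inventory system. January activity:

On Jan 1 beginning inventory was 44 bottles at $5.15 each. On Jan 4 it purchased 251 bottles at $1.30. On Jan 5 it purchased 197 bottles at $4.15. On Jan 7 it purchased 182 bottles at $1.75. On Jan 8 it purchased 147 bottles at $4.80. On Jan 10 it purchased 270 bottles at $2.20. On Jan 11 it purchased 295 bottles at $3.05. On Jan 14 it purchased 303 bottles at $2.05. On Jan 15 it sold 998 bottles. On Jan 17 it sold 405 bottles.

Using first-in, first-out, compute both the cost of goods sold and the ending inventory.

COGS = $3,923.15; ending inventory = $586.30

Jan 15, 998 sold [FIFO — oldest first]: 44 @ $5.15 + 251 @ $1.30 + 197 @ $4.15 + 182 @ $1.75 + 147 @ $4.80 + 177 @ $2.20 = $2,783.95
Jan 17, 405 sold [FIFO — oldest first]: 93 @ $2.20 + 295 @ $3.05 + 17 @ $2.05 = $1,139.20
Total COGS = $2,783.95 + $1,139.20 = $3,923.15
Ending inventory: 286 @ $2.05 = $586.30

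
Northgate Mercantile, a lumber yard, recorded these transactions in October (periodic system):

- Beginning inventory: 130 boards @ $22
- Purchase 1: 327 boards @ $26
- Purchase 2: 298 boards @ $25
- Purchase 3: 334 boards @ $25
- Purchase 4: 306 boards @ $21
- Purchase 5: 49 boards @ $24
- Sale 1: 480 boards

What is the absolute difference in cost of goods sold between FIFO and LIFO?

$1,210

FIFO COGS: 130 @ $22 + 327 @ $26 + 23 @ $25 = $11,937
LIFO COGS: 49 @ $24 + 306 @ $21 + 125 @ $25 = $10,727
Difference = |$11,937 − $10,727| = $1,210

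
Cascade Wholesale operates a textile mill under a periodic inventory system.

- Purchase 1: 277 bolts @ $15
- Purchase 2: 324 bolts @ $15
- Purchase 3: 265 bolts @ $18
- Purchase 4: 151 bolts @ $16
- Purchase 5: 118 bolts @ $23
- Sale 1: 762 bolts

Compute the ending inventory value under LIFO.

Ending inventory = $5,595

Sale 1 (762) [LIFO — newest first]: 118 @ $23 + 151 @ $16 + 265 @ $18 + 228 @ $15 = $13,320
Ending inventory: 277 @ $15 + 96 @ $15 = $5,595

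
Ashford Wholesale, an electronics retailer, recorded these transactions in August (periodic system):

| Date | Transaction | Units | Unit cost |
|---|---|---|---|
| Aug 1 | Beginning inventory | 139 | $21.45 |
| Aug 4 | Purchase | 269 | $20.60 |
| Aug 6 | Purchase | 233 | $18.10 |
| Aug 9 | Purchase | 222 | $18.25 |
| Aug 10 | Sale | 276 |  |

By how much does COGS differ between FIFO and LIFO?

$774.85

FIFO COGS: 139 @ $21.45 + 137 @ $20.60 = $5,803.75
LIFO COGS: 222 @ $18.25 + 54 @ $18.10 = $5,028.90
Difference = |$5,803.75 − $5,028.90| = $774.85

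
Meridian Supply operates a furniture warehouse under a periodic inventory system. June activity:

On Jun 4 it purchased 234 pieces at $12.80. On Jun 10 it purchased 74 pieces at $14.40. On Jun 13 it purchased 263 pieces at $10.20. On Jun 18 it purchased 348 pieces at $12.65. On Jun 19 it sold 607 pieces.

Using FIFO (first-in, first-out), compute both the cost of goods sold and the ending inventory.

Jun 19, 607 sold [FIFO — oldest first]: 234 @ $12.80 + 74 @ $14.40 + 263 @ $10.20 + 36 @ $12.65 = $7,198.80
Ending inventory: 312 @ $12.65 = $3,946.80
Check: goods available $11,145.60 = COGS $7,198.80 + ending $3,946.80

COGS = $7,198.80; ending inventory = $3,946.80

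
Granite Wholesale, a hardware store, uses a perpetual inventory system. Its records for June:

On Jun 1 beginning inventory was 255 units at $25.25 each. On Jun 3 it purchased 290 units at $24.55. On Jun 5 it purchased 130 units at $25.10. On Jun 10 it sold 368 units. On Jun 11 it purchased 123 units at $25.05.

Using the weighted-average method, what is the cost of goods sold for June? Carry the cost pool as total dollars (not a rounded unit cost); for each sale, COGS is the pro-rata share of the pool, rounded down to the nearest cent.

COGS = $9,170.69

After Jun 1: 255 on hand, pool $6,438.75 (≈ $25.2500 each)
After Jun 3: 545 on hand, pool $13,558.25 (≈ $24.8775 each)
After Jun 5: 675 on hand, pool $16,821.25 (≈ $24.9204 each)
Jun 10, sell 368: 368/675 × $16,821.25 → $9,170.69
After Jun 11: 430 on hand, pool $10,731.71 (≈ $24.9575 each)
Ending inventory (cost pool remaining) = $10,731.71
Check: goods available $19,902.40 = COGS $9,170.69 + ending $10,731.71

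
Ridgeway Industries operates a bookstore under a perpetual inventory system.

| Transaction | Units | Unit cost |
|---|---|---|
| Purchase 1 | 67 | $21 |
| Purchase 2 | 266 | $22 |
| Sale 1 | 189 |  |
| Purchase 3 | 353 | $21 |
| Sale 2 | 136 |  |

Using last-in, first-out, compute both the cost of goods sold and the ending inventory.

COGS = $7,014; ending inventory = $7,658

Sale 1 (189) [LIFO — newest first]: 189 @ $22 = $4,158
Sale 2 (136) [LIFO — newest first]: 136 @ $21 = $2,856
Total COGS = $4,158 + $2,856 = $7,014
Ending inventory: 67 @ $21 + 77 @ $22 + 217 @ $21 = $7,658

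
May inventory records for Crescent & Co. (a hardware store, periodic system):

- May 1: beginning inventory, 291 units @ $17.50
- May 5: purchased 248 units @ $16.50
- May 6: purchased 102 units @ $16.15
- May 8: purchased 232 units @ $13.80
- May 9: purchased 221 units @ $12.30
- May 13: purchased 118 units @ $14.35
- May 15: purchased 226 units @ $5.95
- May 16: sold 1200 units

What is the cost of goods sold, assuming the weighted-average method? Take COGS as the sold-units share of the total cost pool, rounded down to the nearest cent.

COGS = $16,514.35

May 16, sell 1200: 1200/1438 × $19,789.70 → $16,514.35
Ending inventory (cost pool remaining) = $3,275.35
Check: goods available $19,789.70 = COGS $16,514.35 + ending $3,275.35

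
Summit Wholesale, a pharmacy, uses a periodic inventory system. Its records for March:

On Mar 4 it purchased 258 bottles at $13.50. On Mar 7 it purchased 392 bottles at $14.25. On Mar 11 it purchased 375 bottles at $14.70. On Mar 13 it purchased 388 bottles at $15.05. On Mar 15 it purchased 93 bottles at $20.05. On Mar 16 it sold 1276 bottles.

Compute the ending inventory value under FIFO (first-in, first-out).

Mar 16, 1276 sold [FIFO — oldest first]: 258 @ $13.50 + 392 @ $14.25 + 375 @ $14.70 + 251 @ $15.05 = $18,359.05
Ending inventory: 137 @ $15.05 + 93 @ $20.05 = $3,926.50

Ending inventory = $3,926.50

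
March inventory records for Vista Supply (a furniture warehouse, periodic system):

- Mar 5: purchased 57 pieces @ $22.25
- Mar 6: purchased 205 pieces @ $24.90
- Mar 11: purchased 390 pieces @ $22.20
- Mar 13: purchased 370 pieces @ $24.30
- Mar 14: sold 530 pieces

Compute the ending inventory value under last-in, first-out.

Mar 14, 530 sold [LIFO — newest first]: 370 @ $24.30 + 160 @ $22.20 = $12,543.00
Ending inventory: 57 @ $22.25 + 205 @ $24.90 + 230 @ $22.20 = $11,478.75
Check: goods available $24,021.75 = COGS $12,543.00 + ending $11,478.75

Ending inventory = $11,478.75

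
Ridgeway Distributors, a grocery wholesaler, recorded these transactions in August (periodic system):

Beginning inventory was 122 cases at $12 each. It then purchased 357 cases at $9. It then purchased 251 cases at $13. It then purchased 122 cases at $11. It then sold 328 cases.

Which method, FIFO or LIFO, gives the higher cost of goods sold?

LIFO

FIFO COGS: 122 @ $12 + 206 @ $9 = $3,318
LIFO COGS: 122 @ $11 + 206 @ $13 = $4,020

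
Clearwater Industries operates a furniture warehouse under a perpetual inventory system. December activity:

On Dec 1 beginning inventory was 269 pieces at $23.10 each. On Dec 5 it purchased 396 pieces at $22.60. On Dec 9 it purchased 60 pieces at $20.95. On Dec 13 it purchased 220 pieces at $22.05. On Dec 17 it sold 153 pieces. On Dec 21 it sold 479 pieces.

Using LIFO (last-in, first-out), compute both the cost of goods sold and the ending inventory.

COGS = $14,063.20; ending inventory = $7,208.30

Dec 17, 153 sold [LIFO — newest first]: 153 @ $22.05 = $3,373.65
Dec 21, 479 sold [LIFO — newest first]: 67 @ $22.05 + 60 @ $20.95 + 352 @ $22.60 = $10,689.55
Total COGS = $3,373.65 + $10,689.55 = $14,063.20
Ending inventory: 269 @ $23.10 + 44 @ $22.60 = $7,208.30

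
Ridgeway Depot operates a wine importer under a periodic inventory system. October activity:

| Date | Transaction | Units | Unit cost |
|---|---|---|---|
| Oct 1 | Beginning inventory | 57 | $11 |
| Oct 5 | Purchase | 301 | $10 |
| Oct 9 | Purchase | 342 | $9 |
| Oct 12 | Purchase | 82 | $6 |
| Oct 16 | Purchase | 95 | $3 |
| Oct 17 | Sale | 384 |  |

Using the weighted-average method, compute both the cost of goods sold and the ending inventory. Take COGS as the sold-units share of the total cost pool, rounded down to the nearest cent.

COGS = $3,280.41; ending inventory = $4,211.59

Oct 17, sell 384: 384/877 × $7,492.00 → $3,280.41
Ending inventory (cost pool remaining) = $4,211.59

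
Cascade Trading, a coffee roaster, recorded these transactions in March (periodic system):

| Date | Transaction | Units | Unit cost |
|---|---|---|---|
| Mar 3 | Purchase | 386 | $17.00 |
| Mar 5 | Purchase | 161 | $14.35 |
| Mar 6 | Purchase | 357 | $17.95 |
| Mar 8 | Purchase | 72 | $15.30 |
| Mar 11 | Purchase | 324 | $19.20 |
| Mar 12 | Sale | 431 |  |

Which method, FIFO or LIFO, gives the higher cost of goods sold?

LIFO

FIFO COGS: 386 @ $17.00 + 45 @ $14.35 = $7,207.75
LIFO COGS: 324 @ $19.20 + 72 @ $15.30 + 35 @ $17.95 = $7,950.65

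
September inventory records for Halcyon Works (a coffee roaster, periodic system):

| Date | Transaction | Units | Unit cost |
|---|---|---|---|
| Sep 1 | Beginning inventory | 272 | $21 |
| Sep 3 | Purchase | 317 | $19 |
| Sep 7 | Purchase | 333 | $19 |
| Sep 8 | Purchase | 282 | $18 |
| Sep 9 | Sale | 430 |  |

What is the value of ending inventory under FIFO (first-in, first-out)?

Sep 9, 430 sold [FIFO — oldest first]: 272 @ $21 + 158 @ $19 = $8,714
Ending inventory: 159 @ $19 + 333 @ $19 + 282 @ $18 = $14,424

Ending inventory = $14,424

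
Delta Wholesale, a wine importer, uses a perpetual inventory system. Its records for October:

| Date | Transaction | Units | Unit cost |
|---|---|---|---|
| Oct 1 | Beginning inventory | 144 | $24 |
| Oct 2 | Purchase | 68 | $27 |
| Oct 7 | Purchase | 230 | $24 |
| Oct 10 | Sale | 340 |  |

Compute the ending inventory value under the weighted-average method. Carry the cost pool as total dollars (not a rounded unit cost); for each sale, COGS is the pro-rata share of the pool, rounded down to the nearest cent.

Ending inventory = $2,495.08

After Oct 1: 144 on hand, pool $3,456.00 (≈ $24.0000 each)
After Oct 2: 212 on hand, pool $5,292.00 (≈ $24.9623 each)
After Oct 7: 442 on hand, pool $10,812.00 (≈ $24.4615 each)
Oct 10, sell 340: 340/442 × $10,812.00 → $8,316.92
Ending inventory (cost pool remaining) = $2,495.08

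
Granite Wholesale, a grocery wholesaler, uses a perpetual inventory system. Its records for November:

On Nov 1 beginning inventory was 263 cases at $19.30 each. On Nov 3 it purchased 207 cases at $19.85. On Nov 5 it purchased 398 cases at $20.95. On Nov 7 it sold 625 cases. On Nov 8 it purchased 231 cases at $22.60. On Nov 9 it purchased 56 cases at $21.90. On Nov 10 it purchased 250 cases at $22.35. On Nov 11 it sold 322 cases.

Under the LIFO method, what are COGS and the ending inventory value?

Nov 7, 625 sold [LIFO — newest first]: 398 @ $20.95 + 207 @ $19.85 + 20 @ $19.30 = $12,833.05
Nov 11, 322 sold [LIFO — newest first]: 250 @ $22.35 + 56 @ $21.90 + 16 @ $22.60 = $7,175.50
Total COGS = $12,833.05 + $7,175.50 = $20,008.55
Ending inventory: 243 @ $19.30 + 215 @ $22.60 = $9,548.90

COGS = $20,008.55; ending inventory = $9,548.90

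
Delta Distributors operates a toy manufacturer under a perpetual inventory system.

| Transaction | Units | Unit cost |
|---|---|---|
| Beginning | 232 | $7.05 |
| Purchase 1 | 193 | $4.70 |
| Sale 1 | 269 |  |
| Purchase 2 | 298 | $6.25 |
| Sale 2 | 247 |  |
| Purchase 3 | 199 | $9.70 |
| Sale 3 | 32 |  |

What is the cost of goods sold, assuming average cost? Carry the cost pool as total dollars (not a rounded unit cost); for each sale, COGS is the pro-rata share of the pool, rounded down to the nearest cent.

After Beginning: 232 on hand, pool $1,635.60 (≈ $7.0500 each)
After Purchase 1: 425 on hand, pool $2,542.70 (≈ $5.9828 each)
Sale 1, sell 269: 269/425 × $2,542.70 → $1,609.37
After Purchase 2: 454 on hand, pool $2,795.83 (≈ $6.1582 each)
Sale 2, sell 247: 247/454 × $2,795.83 → $1,521.07
After Purchase 3: 406 on hand, pool $3,205.06 (≈ $7.8942 each)
Sale 3, sell 32: 32/406 × $3,205.06 → $252.61
Total COGS = $1,609.37 + $1,521.07 + $252.61 = $3,383.05
Ending inventory (cost pool remaining) = $2,952.45

COGS = $3,383.05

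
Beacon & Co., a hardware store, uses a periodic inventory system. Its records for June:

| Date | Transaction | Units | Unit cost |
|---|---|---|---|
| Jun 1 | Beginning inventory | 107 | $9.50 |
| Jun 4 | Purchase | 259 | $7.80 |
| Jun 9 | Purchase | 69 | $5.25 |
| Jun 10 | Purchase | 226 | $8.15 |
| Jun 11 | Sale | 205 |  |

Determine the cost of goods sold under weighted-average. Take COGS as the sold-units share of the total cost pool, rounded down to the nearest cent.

Jun 11, sell 205: 205/661 × $5,240.85 → $1,625.37
Ending inventory (cost pool remaining) = $3,615.48
Check: goods available $5,240.85 = COGS $1,625.37 + ending $3,615.48

COGS = $1,625.37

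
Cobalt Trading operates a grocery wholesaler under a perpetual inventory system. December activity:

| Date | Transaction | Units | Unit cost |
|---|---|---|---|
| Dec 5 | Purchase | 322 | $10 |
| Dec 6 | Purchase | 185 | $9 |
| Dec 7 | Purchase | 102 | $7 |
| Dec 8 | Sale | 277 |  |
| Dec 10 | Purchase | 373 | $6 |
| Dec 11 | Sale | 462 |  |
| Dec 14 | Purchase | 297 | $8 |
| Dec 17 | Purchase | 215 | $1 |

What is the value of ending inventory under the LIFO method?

Ending inventory = $5,021

Dec 8, 277 sold [LIFO — newest first]: 102 @ $7 + 175 @ $9 = $2,289
Dec 11, 462 sold [LIFO — newest first]: 373 @ $6 + 10 @ $9 + 79 @ $10 = $3,118
Total COGS = $2,289 + $3,118 = $5,407
Ending inventory: 243 @ $10 + 297 @ $8 + 215 @ $1 = $5,021
Check: goods available $10,428 = COGS $5,407 + ending $5,021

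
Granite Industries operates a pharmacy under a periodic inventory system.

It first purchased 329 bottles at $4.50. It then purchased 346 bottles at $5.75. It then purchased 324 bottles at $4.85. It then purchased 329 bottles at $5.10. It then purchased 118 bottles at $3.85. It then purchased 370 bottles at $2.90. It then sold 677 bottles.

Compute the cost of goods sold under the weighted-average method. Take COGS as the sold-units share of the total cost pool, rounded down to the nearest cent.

Sale 1, sell 677: 677/1816 × $8,246.60 → $3,074.31
Ending inventory (cost pool remaining) = $5,172.29

COGS = $3,074.31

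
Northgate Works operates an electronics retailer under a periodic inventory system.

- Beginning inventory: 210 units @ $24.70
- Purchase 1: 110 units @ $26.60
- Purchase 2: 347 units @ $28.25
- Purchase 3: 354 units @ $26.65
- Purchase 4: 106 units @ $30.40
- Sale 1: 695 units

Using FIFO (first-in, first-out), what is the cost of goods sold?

Sale 1 (695) [FIFO — oldest first]: 210 @ $24.70 + 110 @ $26.60 + 347 @ $28.25 + 28 @ $26.65 = $18,661.95
Ending inventory: 326 @ $26.65 + 106 @ $30.40 = $11,910.30
Check: goods available $30,572.25 = COGS $18,661.95 + ending $11,910.30

COGS = $18,661.95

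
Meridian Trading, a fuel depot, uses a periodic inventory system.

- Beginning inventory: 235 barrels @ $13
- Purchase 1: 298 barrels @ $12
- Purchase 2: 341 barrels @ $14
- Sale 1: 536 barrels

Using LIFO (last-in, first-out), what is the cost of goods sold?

COGS = $7,114

Sale 1 (536) [LIFO — newest first]: 341 @ $14 + 195 @ $12 = $7,114
Ending inventory: 235 @ $13 + 103 @ $12 = $4,291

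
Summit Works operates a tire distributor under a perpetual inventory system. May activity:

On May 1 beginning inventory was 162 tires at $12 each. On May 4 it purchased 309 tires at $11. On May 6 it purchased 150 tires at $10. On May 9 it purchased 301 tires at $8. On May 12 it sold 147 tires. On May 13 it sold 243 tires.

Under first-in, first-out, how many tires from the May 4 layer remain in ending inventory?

May 12, 147 sold [FIFO — oldest first]: 147 @ $12 = $1,764
May 13, 243 sold [FIFO — oldest first]: 15 @ $12 + 228 @ $11 = $2,688
Total COGS = $1,764 + $2,688 = $4,452
Ending inventory: 81 @ $11 + 150 @ $10 + 301 @ $8 = $4,799

81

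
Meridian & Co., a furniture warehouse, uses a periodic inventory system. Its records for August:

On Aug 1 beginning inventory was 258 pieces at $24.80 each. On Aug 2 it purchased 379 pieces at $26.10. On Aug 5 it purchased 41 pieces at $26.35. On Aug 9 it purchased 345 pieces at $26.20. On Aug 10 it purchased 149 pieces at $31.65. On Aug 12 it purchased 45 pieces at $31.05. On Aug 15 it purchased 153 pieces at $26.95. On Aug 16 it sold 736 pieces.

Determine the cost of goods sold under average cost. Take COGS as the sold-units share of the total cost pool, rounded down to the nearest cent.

COGS = $19,687.24

Aug 16, sell 736: 736/1370 × $36,646.10 → $19,687.24
Ending inventory (cost pool remaining) = $16,958.86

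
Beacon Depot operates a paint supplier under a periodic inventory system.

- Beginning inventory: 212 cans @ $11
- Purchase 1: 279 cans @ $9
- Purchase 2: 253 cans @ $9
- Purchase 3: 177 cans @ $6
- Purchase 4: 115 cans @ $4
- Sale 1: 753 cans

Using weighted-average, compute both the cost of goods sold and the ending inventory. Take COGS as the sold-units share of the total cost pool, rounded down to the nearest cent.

COGS = $6,281.29; ending inventory = $2,360.71

Sale 1, sell 753: 753/1036 × $8,642.00 → $6,281.29
Ending inventory (cost pool remaining) = $2,360.71
Check: goods available $8,642.00 = COGS $6,281.29 + ending $2,360.71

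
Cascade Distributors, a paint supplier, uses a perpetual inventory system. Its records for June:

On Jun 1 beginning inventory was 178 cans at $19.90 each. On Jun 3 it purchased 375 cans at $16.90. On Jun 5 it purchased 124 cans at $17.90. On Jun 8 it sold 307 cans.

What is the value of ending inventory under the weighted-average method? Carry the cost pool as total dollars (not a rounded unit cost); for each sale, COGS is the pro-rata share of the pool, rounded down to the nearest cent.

After Jun 1: 178 on hand, pool $3,542.20 (≈ $19.9000 each)
After Jun 3: 553 on hand, pool $9,879.70 (≈ $17.8656 each)
After Jun 5: 677 on hand, pool $12,099.30 (≈ $17.8719 each)
Jun 8, sell 307: 307/677 × $12,099.30 → $5,486.68
Ending inventory (cost pool remaining) = $6,612.62

Ending inventory = $6,612.62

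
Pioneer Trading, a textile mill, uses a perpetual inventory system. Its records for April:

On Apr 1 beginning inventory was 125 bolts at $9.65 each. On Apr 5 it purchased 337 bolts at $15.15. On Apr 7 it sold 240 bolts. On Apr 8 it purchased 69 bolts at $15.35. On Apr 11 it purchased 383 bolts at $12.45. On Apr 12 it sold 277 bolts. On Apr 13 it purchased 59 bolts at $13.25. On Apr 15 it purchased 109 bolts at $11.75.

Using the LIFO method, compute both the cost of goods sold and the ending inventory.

COGS = $7,084.65; ending inventory = $7,117.15

Apr 7, 240 sold [LIFO — newest first]: 240 @ $15.15 = $3,636.00
Apr 12, 277 sold [LIFO — newest first]: 277 @ $12.45 = $3,448.65
Total COGS = $3,636.00 + $3,448.65 = $7,084.65
Ending inventory: 125 @ $9.65 + 97 @ $15.15 + 69 @ $15.35 + 106 @ $12.45 + 59 @ $13.25 + 109 @ $11.75 = $7,117.15
Check: goods available $14,201.80 = COGS $7,084.65 + ending $7,117.15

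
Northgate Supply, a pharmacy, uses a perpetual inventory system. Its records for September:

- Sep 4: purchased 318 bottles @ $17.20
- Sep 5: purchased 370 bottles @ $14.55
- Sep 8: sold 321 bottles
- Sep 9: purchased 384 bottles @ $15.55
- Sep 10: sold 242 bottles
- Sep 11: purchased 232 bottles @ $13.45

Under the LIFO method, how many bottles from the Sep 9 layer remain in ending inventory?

142

Sep 8, 321 sold [LIFO — newest first]: 321 @ $14.55 = $4,670.55
Sep 10, 242 sold [LIFO — newest first]: 242 @ $15.55 = $3,763.10
Total COGS = $4,670.55 + $3,763.10 = $8,433.65
Ending inventory: 318 @ $17.20 + 49 @ $14.55 + 142 @ $15.55 + 232 @ $13.45 = $11,511.05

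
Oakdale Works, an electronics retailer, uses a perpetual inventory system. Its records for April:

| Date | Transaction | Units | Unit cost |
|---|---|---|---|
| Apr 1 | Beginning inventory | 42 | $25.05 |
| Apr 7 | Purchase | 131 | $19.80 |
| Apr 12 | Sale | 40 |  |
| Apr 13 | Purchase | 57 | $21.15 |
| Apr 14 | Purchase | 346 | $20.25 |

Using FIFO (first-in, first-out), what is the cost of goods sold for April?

Apr 12, 40 sold [FIFO — oldest first]: 40 @ $25.05 = $1,002.00
Ending inventory: 2 @ $25.05 + 131 @ $19.80 + 57 @ $21.15 + 346 @ $20.25 = $10,855.95

COGS = $1,002.00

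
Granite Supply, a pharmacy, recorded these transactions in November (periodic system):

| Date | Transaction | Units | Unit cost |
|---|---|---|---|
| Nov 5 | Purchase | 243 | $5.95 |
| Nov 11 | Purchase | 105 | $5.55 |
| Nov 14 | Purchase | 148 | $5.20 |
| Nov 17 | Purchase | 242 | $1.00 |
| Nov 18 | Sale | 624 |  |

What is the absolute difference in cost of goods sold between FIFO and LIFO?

$564.30

FIFO COGS: 243 @ $5.95 + 105 @ $5.55 + 148 @ $5.20 + 128 @ $1.00 = $2,926.20
LIFO COGS: 242 @ $1.00 + 148 @ $5.20 + 105 @ $5.55 + 129 @ $5.95 = $2,361.90
Difference = |$2,926.20 − $2,361.90| = $564.30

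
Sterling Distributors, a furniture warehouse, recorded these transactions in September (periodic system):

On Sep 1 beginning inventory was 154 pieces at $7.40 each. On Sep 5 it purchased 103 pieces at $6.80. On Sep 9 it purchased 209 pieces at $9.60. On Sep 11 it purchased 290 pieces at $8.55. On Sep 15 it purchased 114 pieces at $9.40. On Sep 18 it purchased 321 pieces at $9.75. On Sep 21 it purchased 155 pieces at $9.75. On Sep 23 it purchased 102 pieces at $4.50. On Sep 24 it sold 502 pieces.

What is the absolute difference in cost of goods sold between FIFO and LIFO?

FIFO COGS: 154 @ $7.40 + 103 @ $6.80 + 209 @ $9.60 + 36 @ $8.55 = $4,154.20
LIFO COGS: 102 @ $4.50 + 155 @ $9.75 + 245 @ $9.75 = $4,359.00
Difference = |$4,154.20 − $4,359.00| = $204.80

$204.80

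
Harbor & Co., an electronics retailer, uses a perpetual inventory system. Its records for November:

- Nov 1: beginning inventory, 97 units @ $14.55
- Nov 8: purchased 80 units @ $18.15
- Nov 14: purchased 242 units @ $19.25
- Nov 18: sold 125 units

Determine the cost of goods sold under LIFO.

Nov 18, 125 sold [LIFO — newest first]: 125 @ $19.25 = $2,406.25
Ending inventory: 97 @ $14.55 + 80 @ $18.15 + 117 @ $19.25 = $5,115.60

COGS = $2,406.25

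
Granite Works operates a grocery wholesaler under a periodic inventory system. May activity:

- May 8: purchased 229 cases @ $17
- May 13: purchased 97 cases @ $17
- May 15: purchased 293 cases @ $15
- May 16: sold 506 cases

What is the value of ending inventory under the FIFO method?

May 16, 506 sold [FIFO — oldest first]: 229 @ $17 + 97 @ $17 + 180 @ $15 = $8,242
Ending inventory: 113 @ $15 = $1,695

Ending inventory = $1,695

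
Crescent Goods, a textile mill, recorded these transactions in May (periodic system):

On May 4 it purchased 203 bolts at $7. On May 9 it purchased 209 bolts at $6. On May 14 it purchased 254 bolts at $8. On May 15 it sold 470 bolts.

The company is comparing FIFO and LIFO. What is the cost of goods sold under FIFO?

COGS = $3,139

FIFO COGS: 203 @ $7 + 209 @ $6 + 58 @ $8 = $3,139
LIFO COGS: 254 @ $8 + 209 @ $6 + 7 @ $7 = $3,335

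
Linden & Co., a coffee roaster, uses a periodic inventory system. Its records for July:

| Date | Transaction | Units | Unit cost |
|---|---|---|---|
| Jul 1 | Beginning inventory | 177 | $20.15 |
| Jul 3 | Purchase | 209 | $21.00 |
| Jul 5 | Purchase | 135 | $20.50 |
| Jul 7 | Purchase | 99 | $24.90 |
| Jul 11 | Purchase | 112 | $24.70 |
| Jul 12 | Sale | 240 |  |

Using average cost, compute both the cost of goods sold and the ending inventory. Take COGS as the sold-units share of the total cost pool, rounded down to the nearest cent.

Jul 12, sell 240: 240/732 × $15,954.55 → $5,231.00
Ending inventory (cost pool remaining) = $10,723.55
Check: goods available $15,954.55 = COGS $5,231.00 + ending $10,723.55

COGS = $5,231.00; ending inventory = $10,723.55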